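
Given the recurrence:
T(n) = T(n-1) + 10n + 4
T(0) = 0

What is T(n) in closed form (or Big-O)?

Dominant term in sum is 10*sum(i, i=1..n) = 10*n*(n+1)/2 = O(n^2).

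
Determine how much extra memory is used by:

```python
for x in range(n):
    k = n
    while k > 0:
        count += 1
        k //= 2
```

Space complexity: O(1).
Only a constant amount of auxiliary storage is used; nothing grows with n.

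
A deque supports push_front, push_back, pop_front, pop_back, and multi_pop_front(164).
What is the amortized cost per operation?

Assign 2 credits to each push operation. A pop uses 1 saved credit. multi_pop_front(164) uses up to 164 saved credits from previous pushes. Credits never go negative. Amortized cost is O(1).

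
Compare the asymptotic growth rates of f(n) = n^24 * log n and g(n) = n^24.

f(n) = n^24 * log n grows faster: extra log n factor -> infinity.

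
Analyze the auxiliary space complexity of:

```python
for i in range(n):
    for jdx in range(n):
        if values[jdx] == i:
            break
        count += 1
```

Space complexity: O(1).
Only a constant amount of auxiliary storage is used; nothing grows with n.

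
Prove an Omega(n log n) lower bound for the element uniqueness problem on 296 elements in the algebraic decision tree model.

In the algebraic decision tree model, element uniqueness on 296 elements is equivalent to determining which cell of an arrangement of C(296,2) = 43660 hyperplanes x_i = x_j contains the input point. Ben-Or's theorem shows this requires Omega(n log n).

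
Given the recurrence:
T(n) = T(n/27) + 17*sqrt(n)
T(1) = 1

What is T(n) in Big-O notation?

Each level contributes sqrt(n/27^k). Geometric series with ratio 1/sqrt(27) < 1 sums to O(sqrt(n)).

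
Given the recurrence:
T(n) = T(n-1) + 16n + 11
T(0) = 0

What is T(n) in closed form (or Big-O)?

Dominant term in sum is 16*sum(i, i=1..n) = 16*n*(n+1)/2 = O(n^2).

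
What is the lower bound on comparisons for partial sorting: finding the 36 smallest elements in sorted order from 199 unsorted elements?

Finding 36 smallest of 199 in sorted order: Omega(199) to identify the 36 smallest, plus Omega(36 log 36) to sort them. Total: Omega(n + k log k).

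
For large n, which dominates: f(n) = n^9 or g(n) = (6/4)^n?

g(n) = (6/4)^n grows faster: (6/4)^n is exponential with base 6/4 > 1, dominating every polynomial.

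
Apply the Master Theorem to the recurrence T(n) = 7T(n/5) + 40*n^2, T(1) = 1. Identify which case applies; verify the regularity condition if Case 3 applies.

a=7, b=5, f(n)=40*n^2.
log_5(7) = 1.209 < 2.
f(n) = Omega(n^(1.209+epsilon)) for some epsilon > 0, so Case 3 is the candidate.
Regularity: a*f(n/b) = 7*40*(n/5)^2 = (7/25)*40*n^2 <= c*f(n) with c = 7/25 < 1. Satisfied.
Case 3: T(n) = Theta(n^2).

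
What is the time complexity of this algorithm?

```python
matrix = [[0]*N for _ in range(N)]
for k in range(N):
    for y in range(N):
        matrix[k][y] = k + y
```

Time complexity: O(n^2).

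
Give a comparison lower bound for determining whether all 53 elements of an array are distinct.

In the algebraic decision-tree model, the YES region for element distinctness on 53 elements has 53! connected components (one per ordering). Ben-Or's theorem then gives a lower bound of Omega(log(n!)) = Omega(n log n).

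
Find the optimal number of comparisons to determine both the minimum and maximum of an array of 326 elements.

Naive approach: 650 comparisons (325 for max + 325 for min).
Optimal: Compare elements in pairs first (floor(n/2) = 163 comparisons), then find max among winners and min among losers (162 comparisons each).
Total: ceil(3n/2) - 2 = 487 comparisons. An adversary argument shows this is also a lower bound.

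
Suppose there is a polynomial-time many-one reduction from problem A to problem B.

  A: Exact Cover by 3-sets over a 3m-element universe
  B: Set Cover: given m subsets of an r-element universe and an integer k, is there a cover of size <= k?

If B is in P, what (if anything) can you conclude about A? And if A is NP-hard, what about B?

A poly-time reduction A <=_p B means any A-instance can be transformed to a B-instance in poly time.
If B is in P: compose the reduction with B's poly-time algorithm to solve A in poly time, so A is in P.
If A is NP-hard: every NP problem reduces to A, which reduces to B; composing reductions, every NP problem reduces to B, so B is NP-hard.
(Here in fact A is NP-complete and B is NP-complete.)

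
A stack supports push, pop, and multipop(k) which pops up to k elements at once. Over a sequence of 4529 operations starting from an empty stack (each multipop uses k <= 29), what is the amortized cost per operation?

Each element is pushed exactly once and popped at most once (whether by pop or as part of a multipop). So the total number of individual pops over the whole sequence is at most the number of pushes, which is at most 4529. Total work <= 2 * 4529, hence O(1) amortized per operation.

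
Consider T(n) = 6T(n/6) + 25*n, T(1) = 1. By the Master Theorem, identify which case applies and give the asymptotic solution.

a=6, b=6, f(n)=25*n.
log_6(6) = 1, so n^(log_b(a)) = n.
f(n) = Theta(n), so Case 2 applies.
T(n) = Theta(n log n).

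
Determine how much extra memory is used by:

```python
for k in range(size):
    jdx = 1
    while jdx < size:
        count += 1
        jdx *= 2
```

Space complexity: O(1).
Only a constant amount of auxiliary storage is used; nothing grows with n.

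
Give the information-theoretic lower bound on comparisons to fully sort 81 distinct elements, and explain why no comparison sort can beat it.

A comparison sort is a binary decision tree whose leaves are the 81! = 5797126020747367985879734231578109105412357244731625958745865049716390179693892056256184534249745940480000000000000000000 possible output permutations. A binary tree with L leaves has height >= ceil(log_2(L)). So any comparison sort needs >= ceil(log_2(81!)) = 402 comparisons in the worst case.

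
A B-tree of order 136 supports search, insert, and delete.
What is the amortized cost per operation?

B-tree of order 136 has height O(log_136 n). Each operation traverses the tree height. Splits during insert and merges during delete are O(1) each and occur at most once per level. Total cost per operation: O(log_136 n).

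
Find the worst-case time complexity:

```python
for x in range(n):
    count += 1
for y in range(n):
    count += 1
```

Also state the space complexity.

Time complexity: O(n).
Space complexity: O(1).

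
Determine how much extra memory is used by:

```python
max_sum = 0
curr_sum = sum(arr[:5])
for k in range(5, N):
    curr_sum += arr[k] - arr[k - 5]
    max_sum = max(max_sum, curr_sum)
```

Space complexity: O(1).
Only a constant amount of auxiliary storage is used; nothing grows with n.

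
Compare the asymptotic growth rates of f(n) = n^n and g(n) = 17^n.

f(n) = n^n grows faster: n^n / 17^n = (n/17)^n -> infinity once n > 17.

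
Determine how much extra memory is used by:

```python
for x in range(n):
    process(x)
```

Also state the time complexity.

Space complexity: O(1).
Only a constant amount of auxiliary storage is used; nothing grows with n.
Time complexity: O(n).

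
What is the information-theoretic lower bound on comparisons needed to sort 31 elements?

There are 31! = 8222838654177922817725562880000000 possible orderings. Each comparison gives 1 bit. We need at least ceil(log_2(8222838654177922817725562880000000)) = 113 comparisons.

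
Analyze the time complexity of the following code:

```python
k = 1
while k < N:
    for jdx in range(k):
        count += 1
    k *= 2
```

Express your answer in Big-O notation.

Time complexity: O(n).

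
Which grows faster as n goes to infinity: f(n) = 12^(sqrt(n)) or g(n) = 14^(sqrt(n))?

g(n) = 14^(sqrt(n)) grows faster: ratio is (14/12)^(sqrt(n)) -> infinity since 14/12 > 1.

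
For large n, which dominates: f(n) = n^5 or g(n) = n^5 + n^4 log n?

f(n) = n^5 and g(n) = n^5 + n^4 log n are Theta of each other: the lower-order n^4 log n term is o(n^5); both are Theta(n^5).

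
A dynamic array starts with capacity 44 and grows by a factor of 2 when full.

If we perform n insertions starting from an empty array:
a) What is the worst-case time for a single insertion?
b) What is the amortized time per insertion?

(a) Worst-case single insertion: O(n) -- when the array is full at capacity c, the resize copies all c elements, and c can be Theta(n).
(b) Resizes happen at sizes 44, 88, 176, ... Total copy cost for n insertions: 44 + 88 + ... = O(n) (geometric series with ratio 1/2). Amortized cost per insertion: O(n)/n = O(1).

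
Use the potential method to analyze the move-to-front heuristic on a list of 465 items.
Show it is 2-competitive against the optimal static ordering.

Let Phi = number of inversions between the MTF list and the optimal static list (0 <= Phi <= C(465,2)). Accessing an element at MTF position k and optimal position j: the move-to-front destroys all k-1 inversions in front of it that are not in front in optimal (>= k-j of them) and creates at most j-1 new ones. Amortized cost <= k + (j-1) - (k-j) = 2j - 1 <= 2 * optimal cost.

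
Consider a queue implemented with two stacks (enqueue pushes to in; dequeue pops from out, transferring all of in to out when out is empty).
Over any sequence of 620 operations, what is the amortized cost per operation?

Each element is pushed to in once, popped once, pushed to out once, and popped once: 4 unit operations over its lifetime. Over 620 operations the total work is O(620). Amortized O(1) per enqueue/dequeue.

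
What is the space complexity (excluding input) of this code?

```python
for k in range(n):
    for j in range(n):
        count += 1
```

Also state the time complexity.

Space complexity: O(1).
Only a constant amount of auxiliary storage is used; nothing grows with n.
Time complexity: O(n^2).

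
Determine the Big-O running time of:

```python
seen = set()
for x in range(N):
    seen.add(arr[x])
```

Time complexity: O(n).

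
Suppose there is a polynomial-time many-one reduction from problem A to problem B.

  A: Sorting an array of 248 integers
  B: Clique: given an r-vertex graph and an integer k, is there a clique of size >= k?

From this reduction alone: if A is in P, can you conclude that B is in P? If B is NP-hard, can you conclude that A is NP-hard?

A poly-time reduction A <=_p B transfers tractability DOWN (B easy => A easy) and hardness UP (A hard => B hard), not the reverse.
From A in P, the reduction alone does NOT give B in P: any problem in P trivially reduces to SAT, yet SAT is not known to be in P.
From B NP-hard, the reduction alone does NOT give A NP-hard: again, easy problems reduce to hard ones.
(Here in fact A is P and B is NP-complete.)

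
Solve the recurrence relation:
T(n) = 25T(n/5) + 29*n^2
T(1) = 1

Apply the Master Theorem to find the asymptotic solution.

a=25, b=5, f(n)=29*n^2. log_5(25) = 2. Case 2: T(n) = O(n^2 log n).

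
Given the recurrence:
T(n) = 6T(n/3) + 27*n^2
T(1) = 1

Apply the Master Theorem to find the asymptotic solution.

a=6, b=3, f(n)=27*n^2. log_3(6) = 1.631 < 2. Case 3: T(n) = O(n^2).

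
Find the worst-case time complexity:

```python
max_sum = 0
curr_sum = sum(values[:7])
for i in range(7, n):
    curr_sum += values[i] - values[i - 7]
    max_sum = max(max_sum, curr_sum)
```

Time complexity: O(n).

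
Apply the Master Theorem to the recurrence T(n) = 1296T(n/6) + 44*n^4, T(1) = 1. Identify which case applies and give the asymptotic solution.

a=1296, b=6, f(n)=44*n^4.
log_6(1296) = 4, so n^(log_b(a)) = n^4.
f(n) = Theta(n^4), so Case 2 applies.
T(n) = Theta(n^4 log n).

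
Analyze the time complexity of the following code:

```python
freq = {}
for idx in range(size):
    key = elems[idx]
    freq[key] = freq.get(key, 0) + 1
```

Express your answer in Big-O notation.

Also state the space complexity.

Time complexity: O(n).
Space complexity: O(n).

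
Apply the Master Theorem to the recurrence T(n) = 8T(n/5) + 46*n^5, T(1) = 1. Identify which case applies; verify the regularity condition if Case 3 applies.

a=8, b=5, f(n)=46*n^5.
log_5(8) = 1.292 < 5.
f(n) = Omega(n^(1.292+epsilon)) for some epsilon > 0, so Case 3 is the candidate.
Regularity: a*f(n/b) = 8*46*(n/5)^5 = (8/3125)*46*n^5 <= c*f(n) with c = 8/3125 < 1. Satisfied.
Case 3: T(n) = Theta(n^5).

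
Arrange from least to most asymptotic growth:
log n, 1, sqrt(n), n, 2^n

Ordered by growth rate: 1 < log n < sqrt(n) < n < 2^n.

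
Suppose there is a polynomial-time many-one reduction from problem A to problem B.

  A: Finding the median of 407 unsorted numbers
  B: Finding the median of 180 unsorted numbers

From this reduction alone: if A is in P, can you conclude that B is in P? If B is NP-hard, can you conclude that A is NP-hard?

A poly-time reduction A <=_p B transfers tractability DOWN (B easy => A easy) and hardness UP (A hard => B hard), not the reverse.
From A in P, the reduction alone does NOT give B in P: any problem in P trivially reduces to SAT, yet SAT is not known to be in P.
From B NP-hard, the reduction alone does NOT give A NP-hard: again, easy problems reduce to hard ones.
(Here in fact A is P and B is P.)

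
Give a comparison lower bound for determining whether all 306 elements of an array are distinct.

In the algebraic decision-tree model, the YES region for element distinctness on 306 elements has 306! connected components (one per ordering). Ben-Or's theorem then gives a lower bound of Omega(log(n!)) = Omega(n log n).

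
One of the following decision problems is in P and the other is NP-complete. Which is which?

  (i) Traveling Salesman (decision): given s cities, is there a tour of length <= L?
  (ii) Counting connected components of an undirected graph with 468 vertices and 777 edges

(i) is NP-complete: reduces from Hamiltonian Cycle.
(ii) is P: BFS/DFS visits each vertex and edge once: O(V+E).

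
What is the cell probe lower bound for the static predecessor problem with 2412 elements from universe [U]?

The Patrascu-Thorup lower bound shows any data structure on n = 2412 elements using O(n * polylog(n)) space requires Omega(log log U) query time. van Emde Boas trees achieve O(log log U) with O(U) space.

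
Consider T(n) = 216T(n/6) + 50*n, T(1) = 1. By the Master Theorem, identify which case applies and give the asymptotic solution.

a=216, b=6, f(n)=50*n.
log_6(216) = 3 > 1.
Since f(n) = O(n^1) is polynomially smaller than n^3, Case 1 applies.
T(n) = Theta(n^3).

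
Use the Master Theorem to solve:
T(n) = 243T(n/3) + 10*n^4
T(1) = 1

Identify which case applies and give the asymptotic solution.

a=243, b=3, f(n)=10*n^4.
log_3(243) = 5 > 4.
Since f(n) = O(n^4) is polynomially smaller than n^5, Case 1 applies.
T(n) = Theta(n^5).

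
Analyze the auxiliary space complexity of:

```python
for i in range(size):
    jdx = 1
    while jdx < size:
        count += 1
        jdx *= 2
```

Space complexity: O(1).
Only a constant amount of auxiliary storage is used; nothing grows with n.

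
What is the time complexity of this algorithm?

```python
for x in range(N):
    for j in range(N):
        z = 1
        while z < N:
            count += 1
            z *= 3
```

Time complexity: O(n^2 log n).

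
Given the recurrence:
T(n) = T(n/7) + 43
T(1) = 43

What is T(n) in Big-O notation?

Each step divides n by 7 and adds 43. After log_7(n) steps, T(n) = O(log n).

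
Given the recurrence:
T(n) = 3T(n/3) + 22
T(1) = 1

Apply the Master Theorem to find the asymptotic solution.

a=3, b=3, f(n)=22. log_3(3) = 1. Case 1 of Master Theorem: T(n) = O(n^1).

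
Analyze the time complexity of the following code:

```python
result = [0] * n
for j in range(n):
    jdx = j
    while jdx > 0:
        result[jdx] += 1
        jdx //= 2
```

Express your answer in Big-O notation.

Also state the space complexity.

Time complexity: O(n log n).
Space complexity: O(n).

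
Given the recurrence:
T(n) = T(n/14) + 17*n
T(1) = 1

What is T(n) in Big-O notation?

Geometric series: 17*n*(1 + 1/14 + 1/14^2 + ...) = O(n). T(n) = O(n).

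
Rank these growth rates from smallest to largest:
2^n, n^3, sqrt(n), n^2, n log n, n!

Ordered by growth rate: sqrt(n) < n log n < n^2 < n^3 < 2^n < n!.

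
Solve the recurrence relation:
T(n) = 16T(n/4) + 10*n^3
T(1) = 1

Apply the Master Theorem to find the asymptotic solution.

a=16, b=4, f(n)=10*n^3. log_4(16) = 2 < 3. Case 3: T(n) = O(n^3).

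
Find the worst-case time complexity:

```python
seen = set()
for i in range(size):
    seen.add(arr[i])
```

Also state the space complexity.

Time complexity: O(n).
Space complexity: O(n).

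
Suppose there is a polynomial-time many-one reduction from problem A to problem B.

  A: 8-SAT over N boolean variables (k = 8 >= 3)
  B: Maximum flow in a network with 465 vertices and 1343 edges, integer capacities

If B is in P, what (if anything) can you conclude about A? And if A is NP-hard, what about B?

A poly-time reduction A <=_p B means any A-instance can be transformed to a B-instance in poly time.
If B is in P: compose the reduction with B's poly-time algorithm to solve A in poly time, so A is in P.
If A is NP-hard: every NP problem reduces to A, which reduces to B; composing reductions, every NP problem reduces to B, so B is NP-hard.
(Here in fact A is NP-complete and B is in P, so no such reduction is known -- its existence would imply P = NP; the analysis concerns only what the assumed reduction would or would not let you conclude.)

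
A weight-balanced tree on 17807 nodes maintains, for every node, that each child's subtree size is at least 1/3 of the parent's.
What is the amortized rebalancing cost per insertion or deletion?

With balance ratio 1/3, tree height is O(log_{3/1}(17807)) = O(log n). A rebalance at a node of size s costs O(s) but requires Omega(s) updates in that subtree to retrigger. Summed over the O(log n) ancestors of the touched leaf, amortized rebalancing is O(log n).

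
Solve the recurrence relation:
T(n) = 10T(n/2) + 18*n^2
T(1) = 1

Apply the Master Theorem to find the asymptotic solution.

a=10, b=2, f(n)=18*n^2. log_2(10) = 3.322. Case 1 of Master Theorem: T(n) = O(n^3.322).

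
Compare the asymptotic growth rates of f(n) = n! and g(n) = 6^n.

f(n) = n! grows faster: by Stirling n! ~ (n/e)^n sqrt(2*pi*n); (n/e)^n eventually dominates 6^n.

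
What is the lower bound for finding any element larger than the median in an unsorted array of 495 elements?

To find an element larger than the median of 495 elements, we must see Omega(n) elements. Without seeing enough elements, an adversary can make any unseen element the median.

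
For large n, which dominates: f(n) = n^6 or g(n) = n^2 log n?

f(n) = n^6 grows faster: n^6 / (n^2 log n) = n^4/log n -> infinity.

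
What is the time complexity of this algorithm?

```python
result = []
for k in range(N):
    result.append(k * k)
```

Time complexity: O(n).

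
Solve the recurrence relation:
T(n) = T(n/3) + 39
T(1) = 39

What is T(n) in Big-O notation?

Each step divides n by 3 and adds 39. After log_3(n) steps, T(n) = O(log n).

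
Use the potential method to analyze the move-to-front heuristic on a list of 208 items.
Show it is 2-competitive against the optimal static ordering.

Let Phi = number of inversions between the MTF list and the optimal static list (0 <= Phi <= C(208,2)). Accessing an element at MTF position k and optimal position j: the move-to-front destroys all k-1 inversions in front of it that are not in front in optimal (>= k-j of them) and creates at most j-1 new ones. Amortized cost <= k + (j-1) - (k-j) = 2j - 1 <= 2 * optimal cost.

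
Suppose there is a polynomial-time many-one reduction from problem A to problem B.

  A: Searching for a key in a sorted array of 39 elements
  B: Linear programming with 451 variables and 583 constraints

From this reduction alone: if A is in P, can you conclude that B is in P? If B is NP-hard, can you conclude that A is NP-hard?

A poly-time reduction A <=_p B transfers tractability DOWN (B easy => A easy) and hardness UP (A hard => B hard), not the reverse.
From A in P, the reduction alone does NOT give B in P: any problem in P trivially reduces to SAT, yet SAT is not known to be in P.
From B NP-hard, the reduction alone does NOT give A NP-hard: again, easy problems reduce to hard ones.
(Here in fact A is P and B is P.)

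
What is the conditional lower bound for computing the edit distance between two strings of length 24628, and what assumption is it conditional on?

Under SETH (the Strong Exponential Time Hypothesis), edit distance on length-24628 strings cannot be computed in O(n^(2-epsilon)) time for any epsilon > 0 (Backurs-Indyk). The reduction is from CNF-SAT via the orthogonal vectors problem.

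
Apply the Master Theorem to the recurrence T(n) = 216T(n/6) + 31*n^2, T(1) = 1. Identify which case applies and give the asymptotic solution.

a=216, b=6, f(n)=31*n^2.
log_6(216) = 3 > 2.
Since f(n) = O(n^2) is polynomially smaller than n^3, Case 1 applies.
T(n) = Theta(n^3).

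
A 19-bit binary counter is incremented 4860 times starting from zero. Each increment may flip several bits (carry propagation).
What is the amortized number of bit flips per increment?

Bit i flips on every 2^i-th increment, so over 4860 increments bit i flips floor(4860/2^i) times. Summing over i: total flips < 2 * 4860. Amortized: < 2 = O(1) per increment.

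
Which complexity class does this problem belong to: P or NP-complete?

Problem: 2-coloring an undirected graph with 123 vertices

This problem is in P: 2-coloring is bipartiteness testing via BFS, O(V+E).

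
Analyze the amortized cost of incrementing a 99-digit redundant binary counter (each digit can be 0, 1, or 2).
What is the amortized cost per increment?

A redundant counter on 99 digits allows digit values 0, 1, 2. Increment adds 1 to the least significant digit and carries any 2 to a 0 plus +1 on the next digit. With potential Phi = (number of 2-digits), each increment does O(1) actual work plus a chain of carries, each of which decreases Phi by 1. Amortized O(1).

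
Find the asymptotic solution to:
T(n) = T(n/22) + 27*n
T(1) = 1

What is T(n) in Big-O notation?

Geometric series: 27*n*(1 + 1/22 + 1/22^2 + ...) = O(n). T(n) = O(n).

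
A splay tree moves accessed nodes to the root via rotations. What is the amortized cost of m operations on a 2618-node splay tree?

Using a potential function Phi = sum of log(size of subtree) for each node, each splay operation has amortized cost O(log n) where n = 2618. Bad individual operations (O(n)) are offset by decreased potential.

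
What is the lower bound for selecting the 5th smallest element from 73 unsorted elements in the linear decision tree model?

Selecting the 5th smallest of 73 elements requires Omega(n) comparisons. Every element must be compared at least once. The BFPRT algorithm achieves O(n), making this tight.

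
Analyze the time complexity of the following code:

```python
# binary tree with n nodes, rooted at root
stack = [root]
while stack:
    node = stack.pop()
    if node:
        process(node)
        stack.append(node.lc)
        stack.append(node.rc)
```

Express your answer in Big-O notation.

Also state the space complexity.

Time complexity: O(n).
Space complexity: O(n).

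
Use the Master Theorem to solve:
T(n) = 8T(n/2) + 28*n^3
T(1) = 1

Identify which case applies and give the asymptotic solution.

a=8, b=2, f(n)=28*n^3.
log_2(8) = 3, so n^(log_b(a)) = n^3.
f(n) = Theta(n^3), so Case 2 applies.
T(n) = Theta(n^3 log n).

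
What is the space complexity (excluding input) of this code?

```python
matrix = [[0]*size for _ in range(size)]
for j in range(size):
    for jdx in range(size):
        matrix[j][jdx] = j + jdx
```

Space complexity: O(n^2).
A 2D structure of size n x n is allocated.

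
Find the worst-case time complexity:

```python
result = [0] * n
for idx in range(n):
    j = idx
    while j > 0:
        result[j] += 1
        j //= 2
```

Time complexity: O(n log n).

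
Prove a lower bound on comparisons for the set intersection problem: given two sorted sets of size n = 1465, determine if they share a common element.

For two sorted arrays of size n = 1465, any correct algorithm must examine Omega(n) elements. If fewer are examined, an adversary places a common element in an unexamined gap. A merge-based scan achieves O(n), so the bound is tight.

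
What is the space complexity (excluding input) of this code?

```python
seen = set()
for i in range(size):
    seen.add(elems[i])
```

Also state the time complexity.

Space complexity: O(n).
Auxiliary storage grows linearly with the input size n in the worst case.
Time complexity: O(n).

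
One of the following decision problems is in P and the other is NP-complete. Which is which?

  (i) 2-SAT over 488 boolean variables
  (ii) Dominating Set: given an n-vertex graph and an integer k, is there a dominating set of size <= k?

(i) is P: 2-SAT is solvable in linear time via implication-graph SCCs.
(ii) is NP-complete: reduces from Set Cover (with k part of the input).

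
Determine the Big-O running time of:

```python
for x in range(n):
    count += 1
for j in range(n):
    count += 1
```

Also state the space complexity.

Time complexity: O(n).
Space complexity: O(1).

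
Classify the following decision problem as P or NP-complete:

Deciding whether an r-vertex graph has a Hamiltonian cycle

This problem is NP-complete: one of Karp's 21 NP-complete problems.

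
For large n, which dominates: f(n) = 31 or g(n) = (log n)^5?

g(n) = (log n)^5 grows faster: any unbounded function dominates a constant.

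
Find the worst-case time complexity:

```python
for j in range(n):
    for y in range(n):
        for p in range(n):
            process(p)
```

Time complexity: O(n^3).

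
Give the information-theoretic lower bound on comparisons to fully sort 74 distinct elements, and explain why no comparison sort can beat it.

A comparison sort is a binary decision tree whose leaves are the 74! = 330788544151938641225953028221253782145683251820934971170611926835411235700971565459250872320000000000000000 possible output permutations. A binary tree with L leaves has height >= ceil(log_2(L)). So any comparison sort needs >= ceil(log_2(74!)) = 358 comparisons in the worst case.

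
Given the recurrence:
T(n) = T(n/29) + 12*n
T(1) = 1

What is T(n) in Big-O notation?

Geometric series: 12*n*(1 + 1/29 + 1/29^2 + ...) = O(n). T(n) = O(n).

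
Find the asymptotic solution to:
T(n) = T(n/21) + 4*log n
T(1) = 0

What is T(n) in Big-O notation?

Each of the log_21(n) levels adds O(log n). T(n) = O(log^2 n).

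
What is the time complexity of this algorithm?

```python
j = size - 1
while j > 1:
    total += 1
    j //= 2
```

Time complexity: O(log n).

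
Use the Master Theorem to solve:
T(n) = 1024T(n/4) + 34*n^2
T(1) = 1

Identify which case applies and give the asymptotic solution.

a=1024, b=4, f(n)=34*n^2.
log_4(1024) = 5 > 2.
Since f(n) = O(n^2) is polynomially smaller than n^5, Case 1 applies.
T(n) = Theta(n^5).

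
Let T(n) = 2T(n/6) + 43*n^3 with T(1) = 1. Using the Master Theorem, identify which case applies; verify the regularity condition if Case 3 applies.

a=2, b=6, f(n)=43*n^3.
log_6(2) = 0.3869 < 3.
f(n) = Omega(n^(0.3869+epsilon)) for some epsilon > 0, so Case 3 is the candidate.
Regularity: a*f(n/b) = 2*43*(n/6)^3 = (2/216)*43*n^3 <= c*f(n) with c = 2/216 < 1. Satisfied.
Case 3: T(n) = Theta(n^3).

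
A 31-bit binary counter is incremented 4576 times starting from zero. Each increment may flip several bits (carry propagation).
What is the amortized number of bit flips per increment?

Bit i flips on every 2^i-th increment, so over 4576 increments bit i flips floor(4576/2^i) times. Summing over i: total flips < 2 * 4576. Amortized: < 2 = O(1) per increment.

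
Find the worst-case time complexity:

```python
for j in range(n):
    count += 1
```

Time complexity: O(n).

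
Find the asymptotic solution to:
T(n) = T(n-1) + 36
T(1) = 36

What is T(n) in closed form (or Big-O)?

Unrolling: T(n) = T(n-1) + 36 = T(n-2) + 2*36 = ... = T(1) + (n-1)*36 = 36 + (n-1)*36 = 36n.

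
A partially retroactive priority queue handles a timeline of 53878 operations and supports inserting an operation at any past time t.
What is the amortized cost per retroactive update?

Partially retroactive priority queues (Demaine-Iacono-Langerman) allow updates at past times with queries only at the present. With a balanced BST over the m = 53878 timeline events tracking bridges, each retroactive insert or delete is O(log m) amortized.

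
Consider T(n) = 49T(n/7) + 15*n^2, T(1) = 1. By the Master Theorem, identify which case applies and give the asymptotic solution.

a=49, b=7, f(n)=15*n^2.
log_7(49) = 2, so n^(log_b(a)) = n^2.
f(n) = Theta(n^2), so Case 2 applies.
T(n) = Theta(n^2 log n).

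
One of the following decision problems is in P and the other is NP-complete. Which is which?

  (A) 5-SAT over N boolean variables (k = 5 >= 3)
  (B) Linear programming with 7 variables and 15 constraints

(A) is NP-complete: 3-SAT is NP-complete (Cook-Levin); k-SAT for k>=3 reduces from 3-SAT.
(B) is P: the ellipsoid and interior-point methods run in polynomial time.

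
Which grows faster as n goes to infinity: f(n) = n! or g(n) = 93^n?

f(n) = n! grows faster: n!/93^n -> infinity by Stirling.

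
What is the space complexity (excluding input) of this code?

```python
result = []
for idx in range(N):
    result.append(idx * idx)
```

Space complexity: O(n).
Auxiliary storage grows linearly with the input size n in the worst case.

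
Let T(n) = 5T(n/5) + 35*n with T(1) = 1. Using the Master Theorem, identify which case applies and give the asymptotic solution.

a=5, b=5, f(n)=35*n.
log_5(5) = 1, so n^(log_b(a)) = n.
f(n) = Theta(n), so Case 2 applies.
T(n) = Theta(n log n).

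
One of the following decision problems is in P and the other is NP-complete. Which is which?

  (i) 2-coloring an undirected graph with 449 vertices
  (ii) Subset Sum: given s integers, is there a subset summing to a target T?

(i) is P: 2-coloring is bipartiteness testing via BFS, O(V+E).
(ii) is NP-complete: one of Karp's 21 NP-complete problems.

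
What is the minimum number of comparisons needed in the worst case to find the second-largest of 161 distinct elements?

Lower bound: finding the max needs 161-1 comparisons. By the adversary weight-doubling argument, the max must personally win >= ceil(log_2(161)) = 8 comparisons; the 2nd-largest is among those 8 losers, needing 8-1 more comparisons. Total >= 161-1 + 8-1 = 167. A balanced knockout tournament achieves this.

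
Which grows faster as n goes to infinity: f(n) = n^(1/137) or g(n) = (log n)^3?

f(n) = n^(1/137) grows faster: any positive power of n dominates any polylog.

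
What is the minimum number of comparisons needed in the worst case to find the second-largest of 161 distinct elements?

Lower bound: finding the max needs 161-1 comparisons. By the adversary weight-doubling argument, the max must personally win >= ceil(log_2(161)) = 8 comparisons; the 2nd-largest is among those 8 losers, needing 8-1 more comparisons. Total >= 161-1 + 8-1 = 167. A balanced knockout tournament achieves this.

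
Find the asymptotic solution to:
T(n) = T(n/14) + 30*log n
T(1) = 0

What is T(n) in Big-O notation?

Each of the log_14(n) levels adds O(log n). T(n) = O(log^2 n).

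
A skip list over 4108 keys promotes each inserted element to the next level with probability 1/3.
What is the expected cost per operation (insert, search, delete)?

Expected number of levels is O(log_3(4108)) = O(log n). A search visits O(1) expected nodes per level over O(log n) levels. Insert/delete are a search plus O(1) pointer updates per level. Expected O(log n) per operation.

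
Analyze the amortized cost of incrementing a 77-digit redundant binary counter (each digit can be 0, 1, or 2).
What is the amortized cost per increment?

A redundant counter on 77 digits allows digit values 0, 1, 2. Increment adds 1 to the least significant digit and carries any 2 to a 0 plus +1 on the next digit. With potential Phi = (number of 2-digits), each increment does O(1) actual work plus a chain of carries, each of which decreases Phi by 1. Amortized O(1).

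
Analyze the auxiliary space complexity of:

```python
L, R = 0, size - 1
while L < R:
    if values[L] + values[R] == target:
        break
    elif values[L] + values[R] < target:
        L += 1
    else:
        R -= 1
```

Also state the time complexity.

Space complexity: O(1).
Only a constant amount of auxiliary storage is used; nothing grows with n.
Time complexity: O(n).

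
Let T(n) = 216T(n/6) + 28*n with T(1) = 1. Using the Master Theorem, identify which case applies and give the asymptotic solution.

a=216, b=6, f(n)=28*n.
log_6(216) = 3 > 1.
Since f(n) = O(n^1) is polynomially smaller than n^3, Case 1 applies.
T(n) = Theta(n^3).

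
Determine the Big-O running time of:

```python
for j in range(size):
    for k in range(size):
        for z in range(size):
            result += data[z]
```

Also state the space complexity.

Time complexity: O(n^3).
Space complexity: O(1).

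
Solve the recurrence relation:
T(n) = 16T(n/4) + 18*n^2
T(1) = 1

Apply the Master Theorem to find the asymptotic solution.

a=16, b=4, f(n)=18*n^2. log_4(16) = 2. Case 2: T(n) = O(n^2 log n).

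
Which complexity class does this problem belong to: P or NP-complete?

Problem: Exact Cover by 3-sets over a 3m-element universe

This problem is NP-complete: one of Karp's 21 NP-complete problems.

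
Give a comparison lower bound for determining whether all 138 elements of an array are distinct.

In the algebraic decision-tree model, the YES region for element distinctness on 138 elements has 138! connected components (one per ordering). Ben-Or's theorem then gives a lower bound of Omega(log(n!)) = Omega(n log n).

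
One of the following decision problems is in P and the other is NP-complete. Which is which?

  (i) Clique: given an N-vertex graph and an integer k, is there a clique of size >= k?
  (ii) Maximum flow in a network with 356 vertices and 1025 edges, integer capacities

(i) is NP-complete: complement of Independent Set / Vertex Cover (with k part of the input).
(ii) is P: Edmonds-Karp / push-relabel run in polynomial time.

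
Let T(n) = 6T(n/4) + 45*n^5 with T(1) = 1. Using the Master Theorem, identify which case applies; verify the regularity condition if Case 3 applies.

a=6, b=4, f(n)=45*n^5.
log_4(6) = 1.292 < 5.
f(n) = Omega(n^(1.292+epsilon)) for some epsilon > 0, so Case 3 is the candidate.
Regularity: a*f(n/b) = 6*45*(n/4)^5 = (6/1024)*45*n^5 <= c*f(n) with c = 6/1024 < 1. Satisfied.
Case 3: T(n) = Theta(n^5).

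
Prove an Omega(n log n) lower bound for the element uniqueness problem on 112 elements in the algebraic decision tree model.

In the algebraic decision tree model, element uniqueness on 112 elements is equivalent to determining which cell of an arrangement of C(112,2) = 6216 hyperplanes x_i = x_j contains the input point. Ben-Or's theorem shows this requires Omega(n log n).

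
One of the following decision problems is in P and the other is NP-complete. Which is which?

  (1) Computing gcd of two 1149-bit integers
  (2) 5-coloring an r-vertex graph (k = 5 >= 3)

(1) is P: the Euclidean algorithm runs in polynomial time in the bit-length.
(2) is NP-complete: graph k-coloring for k>=3 is NP-complete by reduction from 3-SAT.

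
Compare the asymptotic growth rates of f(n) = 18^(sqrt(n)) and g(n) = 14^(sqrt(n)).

f(n) = 18^(sqrt(n)) grows faster: ratio is (18/14)^(sqrt(n)) -> infinity since 18/14 > 1.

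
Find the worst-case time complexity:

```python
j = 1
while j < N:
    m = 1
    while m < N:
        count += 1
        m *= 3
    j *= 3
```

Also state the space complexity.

Time complexity: O(log^2 n).
Space complexity: O(1).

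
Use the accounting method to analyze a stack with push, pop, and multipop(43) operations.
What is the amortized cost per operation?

Assign 2 credits per push (1 for the push, 1 saved for a future pop). Each pop or element popped by multipop(43) uses 1 saved credit. Total credits never go negative, so amortized cost is O(1).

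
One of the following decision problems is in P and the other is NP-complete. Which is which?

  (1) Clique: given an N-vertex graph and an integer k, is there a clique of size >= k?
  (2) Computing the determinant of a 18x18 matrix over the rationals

(1) is NP-complete: complement of Independent Set / Vertex Cover (with k part of the input).
(2) is P: Gaussian elimination runs in O(n^3).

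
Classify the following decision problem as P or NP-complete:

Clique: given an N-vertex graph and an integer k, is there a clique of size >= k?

This problem is NP-complete: complement of Independent Set / Vertex Cover (with k part of the input).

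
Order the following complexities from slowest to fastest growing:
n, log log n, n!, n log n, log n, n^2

Ordered by growth rate: log log n < log n < n < n log n < n^2 < n!.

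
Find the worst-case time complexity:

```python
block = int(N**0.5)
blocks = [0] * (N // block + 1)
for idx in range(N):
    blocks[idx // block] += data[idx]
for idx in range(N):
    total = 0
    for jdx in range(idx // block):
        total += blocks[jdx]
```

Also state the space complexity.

Time complexity: O(n * sqrt(n)).
Space complexity: O(sqrt(n)).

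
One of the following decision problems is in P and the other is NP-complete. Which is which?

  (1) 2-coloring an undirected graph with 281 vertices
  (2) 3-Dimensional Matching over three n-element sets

(1) is P: 2-coloring is bipartiteness testing via BFS, O(V+E).
(2) is NP-complete: one of Karp's 21 NP-complete problems.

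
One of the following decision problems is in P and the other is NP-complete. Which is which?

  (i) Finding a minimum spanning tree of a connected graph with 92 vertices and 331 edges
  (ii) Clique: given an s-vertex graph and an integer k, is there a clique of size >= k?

(i) is P: Kruskal's / Prim's algorithms run in polynomial time.
(ii) is NP-complete: complement of Independent Set / Vertex Cover (with k part of the input).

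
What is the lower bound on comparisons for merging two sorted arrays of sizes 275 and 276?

Adversary argument: with sizes 275 and 276 (differing by at most 1), interleave the two arrays so that every consecutive pair in the output comes from different inputs. Then each of the 550 adjacent output pairs must be directly compared, or the algorithm cannot determine their relative order. So 550 comparisons are necessary; standard merge achieves this.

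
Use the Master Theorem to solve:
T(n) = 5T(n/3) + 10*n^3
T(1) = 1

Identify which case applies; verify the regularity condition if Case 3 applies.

a=5, b=3, f(n)=10*n^3.
log_3(5) = 1.465 < 3.
f(n) = Omega(n^(1.465+epsilon)) for some epsilon > 0, so Case 3 is the candidate.
Regularity: a*f(n/b) = 5*10*(n/3)^3 = (5/27)*10*n^3 <= c*f(n) with c = 5/27 < 1. Satisfied.
Case 3: T(n) = Theta(n^3).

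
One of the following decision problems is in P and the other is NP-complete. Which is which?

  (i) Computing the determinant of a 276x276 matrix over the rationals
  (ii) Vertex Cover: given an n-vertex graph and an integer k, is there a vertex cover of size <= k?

(i) is P: Gaussian elimination runs in O(n^3).
(ii) is NP-complete: one of Karp's 21 NP-complete problems (with k part of the input; for any fixed constant k it is in P).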